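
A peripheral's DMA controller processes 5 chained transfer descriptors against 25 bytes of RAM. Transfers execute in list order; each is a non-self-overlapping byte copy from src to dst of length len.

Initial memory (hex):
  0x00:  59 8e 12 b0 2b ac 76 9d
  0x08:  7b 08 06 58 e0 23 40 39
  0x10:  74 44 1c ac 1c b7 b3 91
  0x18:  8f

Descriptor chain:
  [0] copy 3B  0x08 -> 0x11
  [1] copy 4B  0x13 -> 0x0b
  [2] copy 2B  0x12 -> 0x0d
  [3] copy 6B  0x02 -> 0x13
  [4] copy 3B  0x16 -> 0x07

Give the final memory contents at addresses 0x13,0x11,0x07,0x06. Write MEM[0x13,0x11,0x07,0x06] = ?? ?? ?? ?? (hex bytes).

MEM[0x13,0x11,0x07,0x06] = 12 7b ac 76

[0] 0x08->0x11 len=3 : 7b 08 06
[1] 0x13->0x0b len=4 : 06 1c b7 b3
[2] 0x12->0x0d len=2 : 08 06
[3] 0x02->0x13 len=6 : 12 b0 2b ac 76 9d
[4] 0x16->0x07 len=3 : ac 76 9d
query mem[0x13]=0x12, mem[0x11]=0x7b, mem[0x07]=0xac, mem[0x06]=0x76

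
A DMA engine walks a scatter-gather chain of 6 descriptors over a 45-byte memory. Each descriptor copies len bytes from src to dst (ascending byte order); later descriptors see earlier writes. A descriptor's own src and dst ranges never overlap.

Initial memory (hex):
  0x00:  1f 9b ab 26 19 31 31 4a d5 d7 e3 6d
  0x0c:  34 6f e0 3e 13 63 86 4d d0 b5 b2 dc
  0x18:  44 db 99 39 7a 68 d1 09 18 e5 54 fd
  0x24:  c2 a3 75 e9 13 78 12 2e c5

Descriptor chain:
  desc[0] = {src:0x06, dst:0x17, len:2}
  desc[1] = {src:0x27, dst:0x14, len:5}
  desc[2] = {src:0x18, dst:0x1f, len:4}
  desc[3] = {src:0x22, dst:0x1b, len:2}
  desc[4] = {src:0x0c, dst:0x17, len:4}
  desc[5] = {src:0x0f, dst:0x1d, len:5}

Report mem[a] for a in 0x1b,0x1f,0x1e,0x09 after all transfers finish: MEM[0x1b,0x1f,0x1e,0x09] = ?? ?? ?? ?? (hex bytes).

MEM[0x1b,0x1f,0x1e,0x09] = 39 63 13 d7

#0 dst[0x17+2] := {0x31,0x4a}
#1 dst[0x14+5] := {0xe9,0x13,0x78,0x12,0x2e}
#2 dst[0x1f+4] := {0x2e,0xdb,0x99,0x39}
#3 dst[0x1b+2] := {0x39,0xfd}
#4 dst[0x17+4] := {0x34,0x6f,0xe0,0x3e}
#5 dst[0x1d+5] := {0x3e,0x13,0x63,0x86,0x4d}
query mem[0x1b]=0x39, mem[0x1f]=0x63, mem[0x1e]=0x13, mem[0x09]=0xd7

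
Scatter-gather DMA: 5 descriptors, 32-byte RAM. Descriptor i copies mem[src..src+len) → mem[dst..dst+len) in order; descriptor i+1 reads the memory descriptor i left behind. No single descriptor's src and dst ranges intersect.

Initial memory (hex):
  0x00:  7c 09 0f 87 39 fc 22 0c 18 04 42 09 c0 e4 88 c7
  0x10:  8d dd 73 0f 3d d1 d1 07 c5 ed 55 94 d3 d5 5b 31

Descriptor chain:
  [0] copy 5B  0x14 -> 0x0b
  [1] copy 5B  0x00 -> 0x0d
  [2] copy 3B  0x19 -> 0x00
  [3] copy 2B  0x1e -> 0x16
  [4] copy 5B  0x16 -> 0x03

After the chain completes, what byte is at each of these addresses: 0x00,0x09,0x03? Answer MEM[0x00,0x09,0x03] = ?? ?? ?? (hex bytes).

D0: mem[0x0b..0x0f] <- [3d d1 d1 07 c5]
D1: mem[0x0d..0x11] <- [7c 09 0f 87 39]
D2: mem[0x00..0x02] <- [ed 55 94]
D3: mem[0x16..0x17] <- [5b 31]
D4: mem[0x03..0x07] <- [5b 31 c5 ed 55]
query mem[0x00]=0xed, mem[0x09]=0x04, mem[0x03]=0x5b

MEM[0x00,0x09,0x03] = ed 04 5b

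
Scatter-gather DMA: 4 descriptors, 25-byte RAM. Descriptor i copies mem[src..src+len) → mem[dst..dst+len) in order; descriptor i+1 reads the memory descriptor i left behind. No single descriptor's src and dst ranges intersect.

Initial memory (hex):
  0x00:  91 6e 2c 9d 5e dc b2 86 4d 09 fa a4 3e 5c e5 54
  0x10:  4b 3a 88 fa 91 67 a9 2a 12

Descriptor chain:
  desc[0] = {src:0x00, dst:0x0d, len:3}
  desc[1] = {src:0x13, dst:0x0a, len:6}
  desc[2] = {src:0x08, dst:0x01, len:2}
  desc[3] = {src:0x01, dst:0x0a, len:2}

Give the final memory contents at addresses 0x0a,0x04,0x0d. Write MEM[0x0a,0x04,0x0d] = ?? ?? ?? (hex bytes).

MEM[0x0a,0x04,0x0d] = 4d 5e a9

[0] 0x00->0x0d len=3 : 91 6e 2c
[1] 0x13->0x0a len=6 : fa 91 67 a9 2a 12
[2] 0x08->0x01 len=2 : 4d 09
[3] 0x01->0x0a len=2 : 4d 09
query mem[0x0a]=0x4d, mem[0x04]=0x5e, mem[0x0d]=0xa9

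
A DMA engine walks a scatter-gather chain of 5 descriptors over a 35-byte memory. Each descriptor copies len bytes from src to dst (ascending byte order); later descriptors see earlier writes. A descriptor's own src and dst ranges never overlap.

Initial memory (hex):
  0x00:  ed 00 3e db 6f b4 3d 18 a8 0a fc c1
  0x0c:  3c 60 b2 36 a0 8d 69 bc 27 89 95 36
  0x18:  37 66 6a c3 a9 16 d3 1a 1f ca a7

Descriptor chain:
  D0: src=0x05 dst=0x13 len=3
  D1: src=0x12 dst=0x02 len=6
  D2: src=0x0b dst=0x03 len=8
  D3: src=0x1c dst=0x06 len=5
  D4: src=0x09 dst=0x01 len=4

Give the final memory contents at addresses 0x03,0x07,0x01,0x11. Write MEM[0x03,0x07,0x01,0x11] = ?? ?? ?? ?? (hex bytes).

#0 dst[0x13+3] := {0xb4,0x3d,0x18}
#1 dst[0x02+6] := {0x69,0xb4,0x3d,0x18,0x95,0x36}
#2 dst[0x03+8] := {0xc1,0x3c,0x60,0xb2,0x36,0xa0,0x8d,0x69}
#3 dst[0x06+5] := {0xa9,0x16,0xd3,0x1a,0x1f}
#4 dst[0x01+4] := {0x1a,0x1f,0xc1,0x3c}
query mem[0x03]=0xc1, mem[0x07]=0x16, mem[0x01]=0x1a, mem[0x11]=0x8d

MEM[0x03,0x07,0x01,0x11] = c1 16 1a 8d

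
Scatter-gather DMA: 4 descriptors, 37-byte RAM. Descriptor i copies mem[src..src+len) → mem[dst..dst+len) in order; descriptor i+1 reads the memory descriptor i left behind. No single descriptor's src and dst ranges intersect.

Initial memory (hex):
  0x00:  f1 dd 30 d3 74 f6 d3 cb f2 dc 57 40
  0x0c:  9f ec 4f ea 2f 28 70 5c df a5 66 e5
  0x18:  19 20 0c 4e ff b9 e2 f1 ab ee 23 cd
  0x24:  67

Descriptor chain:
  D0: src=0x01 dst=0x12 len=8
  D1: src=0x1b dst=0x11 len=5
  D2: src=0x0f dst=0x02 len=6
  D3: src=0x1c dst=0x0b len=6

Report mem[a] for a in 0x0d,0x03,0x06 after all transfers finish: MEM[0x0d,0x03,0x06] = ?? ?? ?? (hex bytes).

MEM[0x0d,0x03,0x06] = e2 2f b9

#0 dst[0x12+8] := {0xdd,0x30,0xd3,0x74,0xf6,0xd3,0xcb,0xf2}
#1 dst[0x11+5] := {0x4e,0xff,0xb9,0xe2,0xf1}
#2 dst[0x02+6] := {0xea,0x2f,0x4e,0xff,0xb9,0xe2}
#3 dst[0x0b+6] := {0xff,0xb9,0xe2,0xf1,0xab,0xee}
query mem[0x0d]=0xe2, mem[0x03]=0x2f, mem[0x06]=0xb9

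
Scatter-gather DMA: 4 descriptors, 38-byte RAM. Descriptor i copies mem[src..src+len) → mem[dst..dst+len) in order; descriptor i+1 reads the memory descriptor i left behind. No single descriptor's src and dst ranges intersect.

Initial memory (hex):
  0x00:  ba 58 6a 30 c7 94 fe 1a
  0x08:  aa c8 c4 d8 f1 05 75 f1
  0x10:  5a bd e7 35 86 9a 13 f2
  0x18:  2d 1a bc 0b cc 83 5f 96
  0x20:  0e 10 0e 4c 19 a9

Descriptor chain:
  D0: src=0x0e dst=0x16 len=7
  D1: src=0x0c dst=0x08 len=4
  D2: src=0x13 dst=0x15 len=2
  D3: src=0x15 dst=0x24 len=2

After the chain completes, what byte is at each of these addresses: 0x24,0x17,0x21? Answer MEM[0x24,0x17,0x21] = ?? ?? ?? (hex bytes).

  after D0: wrote 7B at 0x16 = 75f15abde73586
  after D1: wrote 4B at 0x08 = f10575f1
  after D2: wrote 2B at 0x15 = 3586
  after D3: wrote 2B at 0x24 = 3586
query mem[0x24]=0x35, mem[0x17]=0xf1, mem[0x21]=0x10

MEM[0x24,0x17,0x21] = 35 f1 10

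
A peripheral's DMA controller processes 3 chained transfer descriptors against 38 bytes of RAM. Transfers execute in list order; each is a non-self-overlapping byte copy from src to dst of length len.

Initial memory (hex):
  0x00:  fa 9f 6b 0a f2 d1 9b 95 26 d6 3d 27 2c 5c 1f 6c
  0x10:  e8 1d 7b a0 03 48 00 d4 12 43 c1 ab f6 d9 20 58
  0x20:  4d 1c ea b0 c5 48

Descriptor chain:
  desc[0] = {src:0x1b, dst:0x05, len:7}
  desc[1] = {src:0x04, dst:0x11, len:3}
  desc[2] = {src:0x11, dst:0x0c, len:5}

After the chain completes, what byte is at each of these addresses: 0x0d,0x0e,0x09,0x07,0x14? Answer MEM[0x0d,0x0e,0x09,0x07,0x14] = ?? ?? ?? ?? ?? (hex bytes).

MEM[0x0d,0x0e,0x09,0x07,0x14] = ab f6 58 d9 03

#0 dst[0x05+7] := {0xab,0xf6,0xd9,0x20,0x58,0x4d,0x1c}
#1 dst[0x11+3] := {0xf2,0xab,0xf6}
#2 dst[0x0c+5] := {0xf2,0xab,0xf6,0x03,0x48}
query mem[0x0d]=0xab, mem[0x0e]=0xf6, mem[0x09]=0x58, mem[0x07]=0xd9, mem[0x14]=0x03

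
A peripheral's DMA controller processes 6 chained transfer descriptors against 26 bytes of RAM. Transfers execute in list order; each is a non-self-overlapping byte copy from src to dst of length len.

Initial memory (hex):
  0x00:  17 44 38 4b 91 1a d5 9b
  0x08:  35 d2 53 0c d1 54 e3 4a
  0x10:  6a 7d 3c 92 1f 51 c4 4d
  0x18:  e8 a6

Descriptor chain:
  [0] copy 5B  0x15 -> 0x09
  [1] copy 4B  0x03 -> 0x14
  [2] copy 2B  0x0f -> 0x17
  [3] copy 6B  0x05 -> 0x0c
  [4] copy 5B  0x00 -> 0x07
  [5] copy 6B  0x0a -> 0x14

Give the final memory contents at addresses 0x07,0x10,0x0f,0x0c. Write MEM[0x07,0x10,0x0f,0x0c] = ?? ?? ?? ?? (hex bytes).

MEM[0x07,0x10,0x0f,0x0c] = 17 51 35 1a

  after D0: wrote 5B at 0x09 = 51c44de8a6
  after D1: wrote 4B at 0x14 = 4b911ad5
  after D2: wrote 2B at 0x17 = 4a6a
  after D3: wrote 6B at 0x0c = 1ad59b3551c4
  after D4: wrote 5B at 0x07 = 1744384b91
  after D5: wrote 6B at 0x14 = 4b911ad59b35
query mem[0x07]=0x17, mem[0x10]=0x51, mem[0x0f]=0x35, mem[0x0c]=0x1a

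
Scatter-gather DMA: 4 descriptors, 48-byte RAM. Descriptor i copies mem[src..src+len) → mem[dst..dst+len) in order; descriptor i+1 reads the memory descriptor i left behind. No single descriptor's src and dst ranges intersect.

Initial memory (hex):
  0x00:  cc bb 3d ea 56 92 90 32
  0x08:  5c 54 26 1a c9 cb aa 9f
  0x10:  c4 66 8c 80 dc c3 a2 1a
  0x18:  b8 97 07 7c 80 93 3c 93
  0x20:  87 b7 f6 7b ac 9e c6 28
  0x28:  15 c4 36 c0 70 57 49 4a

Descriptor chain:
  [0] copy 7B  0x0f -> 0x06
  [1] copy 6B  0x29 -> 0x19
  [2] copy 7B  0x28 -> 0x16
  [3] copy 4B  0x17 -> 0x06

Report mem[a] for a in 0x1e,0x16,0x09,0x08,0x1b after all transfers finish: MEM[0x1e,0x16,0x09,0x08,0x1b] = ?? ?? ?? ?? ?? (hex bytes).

D0: mem[0x06..0x0c] <- [9f c4 66 8c 80 dc c3]
D1: mem[0x19..0x1e] <- [c4 36 c0 70 57 49]
D2: mem[0x16..0x1c] <- [15 c4 36 c0 70 57 49]
D3: mem[0x06..0x09] <- [c4 36 c0 70]
query mem[0x1e]=0x49, mem[0x16]=0x15, mem[0x09]=0x70, mem[0x08]=0xc0, mem[0x1b]=0x57

MEM[0x1e,0x16,0x09,0x08,0x1b] = 49 15 70 c0 57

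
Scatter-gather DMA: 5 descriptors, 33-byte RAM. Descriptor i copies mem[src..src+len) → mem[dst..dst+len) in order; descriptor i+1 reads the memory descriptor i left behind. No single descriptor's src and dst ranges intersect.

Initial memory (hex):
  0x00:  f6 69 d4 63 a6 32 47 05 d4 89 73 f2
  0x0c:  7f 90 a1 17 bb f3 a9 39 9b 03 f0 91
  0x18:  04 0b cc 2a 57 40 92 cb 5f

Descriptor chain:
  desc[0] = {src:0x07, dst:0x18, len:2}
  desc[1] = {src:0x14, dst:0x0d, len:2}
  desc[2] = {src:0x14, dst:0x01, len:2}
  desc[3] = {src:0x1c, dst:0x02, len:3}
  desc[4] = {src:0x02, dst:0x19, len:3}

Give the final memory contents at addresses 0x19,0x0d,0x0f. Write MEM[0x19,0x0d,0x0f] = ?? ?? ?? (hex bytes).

MEM[0x19,0x0d,0x0f] = 57 9b 17

  after D0: wrote 2B at 0x18 = 05d4
  after D1: wrote 2B at 0x0d = 9b03
  after D2: wrote 2B at 0x01 = 9b03
  after D3: wrote 3B at 0x02 = 574092
  after D4: wrote 3B at 0x19 = 574092
query mem[0x19]=0x57, mem[0x0d]=0x9b, mem[0x0f]=0x17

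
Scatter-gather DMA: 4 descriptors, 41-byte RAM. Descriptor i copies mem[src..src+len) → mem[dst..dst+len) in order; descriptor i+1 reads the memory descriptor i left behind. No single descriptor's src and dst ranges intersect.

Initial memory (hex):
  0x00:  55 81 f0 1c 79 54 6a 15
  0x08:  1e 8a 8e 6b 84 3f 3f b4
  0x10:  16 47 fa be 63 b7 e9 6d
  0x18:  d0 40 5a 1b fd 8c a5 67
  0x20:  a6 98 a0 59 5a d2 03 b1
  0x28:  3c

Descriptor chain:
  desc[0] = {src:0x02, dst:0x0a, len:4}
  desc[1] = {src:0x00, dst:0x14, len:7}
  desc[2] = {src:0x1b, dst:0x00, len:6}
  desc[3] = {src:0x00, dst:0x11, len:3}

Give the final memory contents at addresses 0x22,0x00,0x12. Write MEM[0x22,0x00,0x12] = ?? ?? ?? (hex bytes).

[0] 0x02->0x0a len=4 : f0 1c 79 54
[1] 0x00->0x14 len=7 : 55 81 f0 1c 79 54 6a
[2] 0x1b->0x00 len=6 : 1b fd 8c a5 67 a6
[3] 0x00->0x11 len=3 : 1b fd 8c
query mem[0x22]=0xa0, mem[0x00]=0x1b, mem[0x12]=0xfd

MEM[0x22,0x00,0x12] = a0 1b fd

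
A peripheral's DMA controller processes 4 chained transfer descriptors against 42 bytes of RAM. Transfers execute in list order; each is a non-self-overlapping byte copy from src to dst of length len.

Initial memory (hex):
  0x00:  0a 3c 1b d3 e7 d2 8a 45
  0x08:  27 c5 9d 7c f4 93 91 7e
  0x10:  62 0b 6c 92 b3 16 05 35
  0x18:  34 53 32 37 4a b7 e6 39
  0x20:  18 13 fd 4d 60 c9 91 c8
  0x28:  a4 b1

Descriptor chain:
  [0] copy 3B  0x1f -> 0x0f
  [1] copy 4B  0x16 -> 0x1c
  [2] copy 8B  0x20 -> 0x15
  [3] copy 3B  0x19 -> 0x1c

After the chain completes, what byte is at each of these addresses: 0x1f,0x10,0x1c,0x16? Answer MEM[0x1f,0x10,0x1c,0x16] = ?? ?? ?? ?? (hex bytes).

MEM[0x1f,0x10,0x1c,0x16] = 53 18 60 13

D0: mem[0x0f..0x11] <- [39 18 13]
D1: mem[0x1c..0x1f] <- [05 35 34 53]
D2: mem[0x15..0x1c] <- [18 13 fd 4d 60 c9 91 c8]
D3: mem[0x1c..0x1e] <- [60 c9 91]
query mem[0x1f]=0x53, mem[0x10]=0x18, mem[0x1c]=0x60, mem[0x16]=0x13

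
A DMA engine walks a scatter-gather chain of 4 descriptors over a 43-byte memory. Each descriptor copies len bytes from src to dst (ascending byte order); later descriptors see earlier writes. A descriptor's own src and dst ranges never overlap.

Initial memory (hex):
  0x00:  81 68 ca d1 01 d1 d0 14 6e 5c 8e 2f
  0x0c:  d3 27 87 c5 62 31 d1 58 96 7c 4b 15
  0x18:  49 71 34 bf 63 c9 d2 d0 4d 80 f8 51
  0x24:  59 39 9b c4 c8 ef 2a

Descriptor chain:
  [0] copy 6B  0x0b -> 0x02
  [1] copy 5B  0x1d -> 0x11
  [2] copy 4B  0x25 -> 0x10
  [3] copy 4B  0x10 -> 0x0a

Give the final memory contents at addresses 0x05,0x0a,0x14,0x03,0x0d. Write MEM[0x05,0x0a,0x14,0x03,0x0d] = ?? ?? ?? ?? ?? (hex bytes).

MEM[0x05,0x0a,0x14,0x03,0x0d] = 87 39 4d d3 c8

D0: mem[0x02..0x07] <- [2f d3 27 87 c5 62]
D1: mem[0x11..0x15] <- [c9 d2 d0 4d 80]
D2: mem[0x10..0x13] <- [39 9b c4 c8]
D3: mem[0x0a..0x0d] <- [39 9b c4 c8]
query mem[0x05]=0x87, mem[0x0a]=0x39, mem[0x14]=0x4d, mem[0x03]=0xd3, mem[0x0d]=0xc8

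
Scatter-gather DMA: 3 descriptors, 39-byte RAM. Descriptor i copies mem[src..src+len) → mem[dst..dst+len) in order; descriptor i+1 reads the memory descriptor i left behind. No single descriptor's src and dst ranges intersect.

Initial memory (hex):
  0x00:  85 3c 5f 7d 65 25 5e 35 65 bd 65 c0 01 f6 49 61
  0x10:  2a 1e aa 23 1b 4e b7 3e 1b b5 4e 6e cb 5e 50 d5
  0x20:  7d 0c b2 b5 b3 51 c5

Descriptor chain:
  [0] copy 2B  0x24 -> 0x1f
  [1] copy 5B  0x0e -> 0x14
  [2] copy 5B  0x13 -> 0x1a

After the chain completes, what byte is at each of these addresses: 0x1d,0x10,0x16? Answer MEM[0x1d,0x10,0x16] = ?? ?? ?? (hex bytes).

[0] 0x24->0x1f len=2 : b3 51
[1] 0x0e->0x14 len=5 : 49 61 2a 1e aa
[2] 0x13->0x1a len=5 : 23 49 61 2a 1e
query mem[0x1d]=0x2a, mem[0x10]=0x2a, mem[0x16]=0x2a

MEM[0x1d,0x10,0x16] = 2a 2a 2a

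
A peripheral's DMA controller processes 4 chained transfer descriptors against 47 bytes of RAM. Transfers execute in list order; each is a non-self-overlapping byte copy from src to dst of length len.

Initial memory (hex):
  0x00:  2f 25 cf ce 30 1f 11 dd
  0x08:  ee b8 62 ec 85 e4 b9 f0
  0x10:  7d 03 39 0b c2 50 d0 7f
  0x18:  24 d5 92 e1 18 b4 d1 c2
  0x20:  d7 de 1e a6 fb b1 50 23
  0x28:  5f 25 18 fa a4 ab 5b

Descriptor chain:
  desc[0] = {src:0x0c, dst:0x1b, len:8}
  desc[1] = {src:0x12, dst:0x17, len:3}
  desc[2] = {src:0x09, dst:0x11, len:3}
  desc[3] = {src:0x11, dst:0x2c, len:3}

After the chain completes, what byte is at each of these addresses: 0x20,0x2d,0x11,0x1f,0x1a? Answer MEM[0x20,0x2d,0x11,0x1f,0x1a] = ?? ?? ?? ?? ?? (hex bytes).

#0 dst[0x1b+8] := {0x85,0xe4,0xb9,0xf0,0x7d,0x03,0x39,0x0b}
#1 dst[0x17+3] := {0x39,0x0b,0xc2}
#2 dst[0x11+3] := {0xb8,0x62,0xec}
#3 dst[0x2c+3] := {0xb8,0x62,0xec}
query mem[0x20]=0x03, mem[0x2d]=0x62, mem[0x11]=0xb8, mem[0x1f]=0x7d, mem[0x1a]=0x92

MEM[0x20,0x2d,0x11,0x1f,0x1a] = 03 62 b8 7d 92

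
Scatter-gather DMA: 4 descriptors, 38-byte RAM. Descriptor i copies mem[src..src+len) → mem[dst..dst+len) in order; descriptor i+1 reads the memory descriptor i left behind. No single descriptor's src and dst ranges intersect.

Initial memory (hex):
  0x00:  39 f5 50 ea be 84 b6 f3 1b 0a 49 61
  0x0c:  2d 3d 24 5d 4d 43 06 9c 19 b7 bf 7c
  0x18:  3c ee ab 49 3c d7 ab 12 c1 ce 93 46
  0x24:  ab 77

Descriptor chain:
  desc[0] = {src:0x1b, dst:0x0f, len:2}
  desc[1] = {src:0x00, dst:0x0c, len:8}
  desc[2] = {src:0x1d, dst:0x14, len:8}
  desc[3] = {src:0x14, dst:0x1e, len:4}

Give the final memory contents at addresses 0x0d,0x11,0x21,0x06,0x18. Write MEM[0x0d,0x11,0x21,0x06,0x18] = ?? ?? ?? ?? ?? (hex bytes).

D0: mem[0x0f..0x10] <- [49 3c]
D1: mem[0x0c..0x13] <- [39 f5 50 ea be 84 b6 f3]
D2: mem[0x14..0x1b] <- [d7 ab 12 c1 ce 93 46 ab]
D3: mem[0x1e..0x21] <- [d7 ab 12 c1]
query mem[0x0d]=0xf5, mem[0x11]=0x84, mem[0x21]=0xc1, mem[0x06]=0xb6, mem[0x18]=0xce

MEM[0x0d,0x11,0x21,0x06,0x18] = f5 84 c1 b6 ce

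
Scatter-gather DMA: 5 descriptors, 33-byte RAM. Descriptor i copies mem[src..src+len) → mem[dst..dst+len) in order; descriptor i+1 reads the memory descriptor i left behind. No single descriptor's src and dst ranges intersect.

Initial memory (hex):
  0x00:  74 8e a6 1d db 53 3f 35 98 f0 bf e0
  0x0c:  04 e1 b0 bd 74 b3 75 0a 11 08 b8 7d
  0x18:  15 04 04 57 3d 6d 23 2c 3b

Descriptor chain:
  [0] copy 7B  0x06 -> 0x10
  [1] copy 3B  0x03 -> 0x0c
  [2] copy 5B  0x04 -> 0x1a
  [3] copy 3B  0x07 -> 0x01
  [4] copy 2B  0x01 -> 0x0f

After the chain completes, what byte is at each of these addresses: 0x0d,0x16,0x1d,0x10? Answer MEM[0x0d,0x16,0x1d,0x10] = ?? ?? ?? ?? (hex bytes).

#0 dst[0x10+7] := {0x3f,0x35,0x98,0xf0,0xbf,0xe0,0x04}
#1 dst[0x0c+3] := {0x1d,0xdb,0x53}
#2 dst[0x1a+5] := {0xdb,0x53,0x3f,0x35,0x98}
#3 dst[0x01+3] := {0x35,0x98,0xf0}
#4 dst[0x0f+2] := {0x35,0x98}
query mem[0x0d]=0xdb, mem[0x16]=0x04, mem[0x1d]=0x35, mem[0x10]=0x98

MEM[0x0d,0x16,0x1d,0x10] = db 04 35 98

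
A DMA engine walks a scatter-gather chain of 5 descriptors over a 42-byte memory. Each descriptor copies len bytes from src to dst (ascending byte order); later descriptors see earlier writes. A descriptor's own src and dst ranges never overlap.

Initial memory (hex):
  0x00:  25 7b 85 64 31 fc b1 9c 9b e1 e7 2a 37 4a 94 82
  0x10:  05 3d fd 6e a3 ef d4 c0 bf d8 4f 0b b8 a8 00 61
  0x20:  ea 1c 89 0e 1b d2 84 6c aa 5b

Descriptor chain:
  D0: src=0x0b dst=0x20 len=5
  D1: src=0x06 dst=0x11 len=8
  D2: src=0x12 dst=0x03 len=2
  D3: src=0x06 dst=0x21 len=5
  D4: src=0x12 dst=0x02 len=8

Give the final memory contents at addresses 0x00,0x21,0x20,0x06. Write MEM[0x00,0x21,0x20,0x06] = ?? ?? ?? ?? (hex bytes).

MEM[0x00,0x21,0x20,0x06] = 25 b1 2a 2a

#0 dst[0x20+5] := {0x2a,0x37,0x4a,0x94,0x82}
#1 dst[0x11+8] := {0xb1,0x9c,0x9b,0xe1,0xe7,0x2a,0x37,0x4a}
#2 dst[0x03+2] := {0x9c,0x9b}
#3 dst[0x21+5] := {0xb1,0x9c,0x9b,0xe1,0xe7}
#4 dst[0x02+8] := {0x9c,0x9b,0xe1,0xe7,0x2a,0x37,0x4a,0xd8}
query mem[0x00]=0x25, mem[0x21]=0xb1, mem[0x20]=0x2a, mem[0x06]=0x2a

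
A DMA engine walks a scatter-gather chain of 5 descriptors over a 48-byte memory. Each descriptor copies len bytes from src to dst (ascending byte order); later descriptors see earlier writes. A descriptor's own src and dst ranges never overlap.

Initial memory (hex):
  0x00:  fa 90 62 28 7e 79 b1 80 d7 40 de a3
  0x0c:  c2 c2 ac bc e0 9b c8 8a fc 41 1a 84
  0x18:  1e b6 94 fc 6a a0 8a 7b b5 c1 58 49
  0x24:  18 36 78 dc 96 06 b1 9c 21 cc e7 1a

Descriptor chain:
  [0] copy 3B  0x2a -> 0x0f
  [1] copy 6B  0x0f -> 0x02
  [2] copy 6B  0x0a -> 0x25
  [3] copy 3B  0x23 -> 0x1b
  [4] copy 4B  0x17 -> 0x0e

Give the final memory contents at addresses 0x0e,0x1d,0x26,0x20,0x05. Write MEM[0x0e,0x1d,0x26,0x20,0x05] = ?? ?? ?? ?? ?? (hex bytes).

[0] 0x2a->0x0f len=3 : b1 9c 21
[1] 0x0f->0x02 len=6 : b1 9c 21 c8 8a fc
[2] 0x0a->0x25 len=6 : de a3 c2 c2 ac b1
[3] 0x23->0x1b len=3 : 49 18 de
[4] 0x17->0x0e len=4 : 84 1e b6 94
query mem[0x0e]=0x84, mem[0x1d]=0xde, mem[0x26]=0xa3, mem[0x20]=0xb5, mem[0x05]=0xc8

MEM[0x0e,0x1d,0x26,0x20,0x05] = 84 de a3 b5 c8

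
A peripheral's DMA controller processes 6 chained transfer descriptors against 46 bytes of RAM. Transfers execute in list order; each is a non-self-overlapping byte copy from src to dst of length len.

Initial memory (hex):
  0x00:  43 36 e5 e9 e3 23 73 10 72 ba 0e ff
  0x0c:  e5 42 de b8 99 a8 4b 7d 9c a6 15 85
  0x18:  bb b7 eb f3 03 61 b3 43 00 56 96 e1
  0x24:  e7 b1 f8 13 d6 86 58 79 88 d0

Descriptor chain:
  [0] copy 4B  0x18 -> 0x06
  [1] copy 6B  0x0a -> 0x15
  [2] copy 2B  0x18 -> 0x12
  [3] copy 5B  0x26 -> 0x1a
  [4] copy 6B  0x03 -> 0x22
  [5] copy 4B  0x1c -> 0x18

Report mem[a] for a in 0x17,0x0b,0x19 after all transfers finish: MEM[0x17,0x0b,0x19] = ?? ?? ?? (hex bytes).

MEM[0x17,0x0b,0x19] = e5 ff 86

#0 dst[0x06+4] := {0xbb,0xb7,0xeb,0xf3}
#1 dst[0x15+6] := {0x0e,0xff,0xe5,0x42,0xde,0xb8}
#2 dst[0x12+2] := {0x42,0xde}
#3 dst[0x1a+5] := {0xf8,0x13,0xd6,0x86,0x58}
#4 dst[0x22+6] := {0xe9,0xe3,0x23,0xbb,0xb7,0xeb}
#5 dst[0x18+4] := {0xd6,0x86,0x58,0x43}
query mem[0x17]=0xe5, mem[0x0b]=0xff, mem[0x19]=0x86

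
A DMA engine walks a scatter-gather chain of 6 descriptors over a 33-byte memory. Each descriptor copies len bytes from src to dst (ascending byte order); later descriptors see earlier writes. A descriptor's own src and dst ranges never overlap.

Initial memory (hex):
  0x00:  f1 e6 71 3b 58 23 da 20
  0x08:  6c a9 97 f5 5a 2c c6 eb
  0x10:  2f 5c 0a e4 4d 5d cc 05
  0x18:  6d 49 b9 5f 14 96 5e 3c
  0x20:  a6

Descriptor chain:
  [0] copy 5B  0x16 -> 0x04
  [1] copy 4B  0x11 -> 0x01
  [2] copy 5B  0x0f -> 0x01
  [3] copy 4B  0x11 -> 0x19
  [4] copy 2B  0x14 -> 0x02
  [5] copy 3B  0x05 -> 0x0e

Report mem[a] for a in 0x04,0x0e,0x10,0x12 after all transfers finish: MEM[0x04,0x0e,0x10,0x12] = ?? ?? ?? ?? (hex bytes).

MEM[0x04,0x0e,0x10,0x12] = 0a e4 49 0a

D0: mem[0x04..0x08] <- [cc 05 6d 49 b9]
D1: mem[0x01..0x04] <- [5c 0a e4 4d]
D2: mem[0x01..0x05] <- [eb 2f 5c 0a e4]
D3: mem[0x19..0x1c] <- [5c 0a e4 4d]
D4: mem[0x02..0x03] <- [4d 5d]
D5: mem[0x0e..0x10] <- [e4 6d 49]
query mem[0x04]=0x0a, mem[0x0e]=0xe4, mem[0x10]=0x49, mem[0x12]=0x0a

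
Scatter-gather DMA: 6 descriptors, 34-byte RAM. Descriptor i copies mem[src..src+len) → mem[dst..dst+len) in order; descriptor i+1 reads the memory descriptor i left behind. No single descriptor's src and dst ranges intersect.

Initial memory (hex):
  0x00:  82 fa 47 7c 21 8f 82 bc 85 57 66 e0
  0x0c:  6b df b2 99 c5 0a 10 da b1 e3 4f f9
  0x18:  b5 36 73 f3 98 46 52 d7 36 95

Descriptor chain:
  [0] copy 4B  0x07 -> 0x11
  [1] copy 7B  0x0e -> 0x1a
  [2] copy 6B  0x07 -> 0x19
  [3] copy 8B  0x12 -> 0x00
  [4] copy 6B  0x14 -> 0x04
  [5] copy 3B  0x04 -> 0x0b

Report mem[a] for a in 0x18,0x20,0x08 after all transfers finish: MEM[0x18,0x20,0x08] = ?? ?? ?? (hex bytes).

  after D0: wrote 4B at 0x11 = bc855766
  after D1: wrote 7B at 0x1a = b299c5bc855766
  after D2: wrote 6B at 0x19 = bc855766e06b
  after D3: wrote 8B at 0x00 = 855766e34ff9b5bc
  after D4: wrote 6B at 0x04 = 66e34ff9b5bc
  after D5: wrote 3B at 0x0b = 66e34f
query mem[0x18]=0xb5, mem[0x20]=0x66, mem[0x08]=0xb5

MEM[0x18,0x20,0x08] = b5 66 b5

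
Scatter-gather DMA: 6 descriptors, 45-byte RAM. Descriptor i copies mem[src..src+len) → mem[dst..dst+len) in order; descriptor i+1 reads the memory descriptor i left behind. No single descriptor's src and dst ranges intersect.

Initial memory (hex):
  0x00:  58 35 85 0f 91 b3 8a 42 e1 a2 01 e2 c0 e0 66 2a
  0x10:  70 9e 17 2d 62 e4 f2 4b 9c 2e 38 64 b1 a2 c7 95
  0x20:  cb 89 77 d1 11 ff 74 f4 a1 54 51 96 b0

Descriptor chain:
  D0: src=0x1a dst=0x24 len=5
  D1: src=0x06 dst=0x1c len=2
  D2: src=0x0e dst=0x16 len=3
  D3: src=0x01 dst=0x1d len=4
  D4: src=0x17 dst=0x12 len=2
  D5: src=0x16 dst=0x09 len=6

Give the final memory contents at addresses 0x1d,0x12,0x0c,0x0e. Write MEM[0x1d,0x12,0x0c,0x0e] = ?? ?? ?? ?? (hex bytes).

D0: mem[0x24..0x28] <- [38 64 b1 a2 c7]
D1: mem[0x1c..0x1d] <- [8a 42]
D2: mem[0x16..0x18] <- [66 2a 70]
D3: mem[0x1d..0x20] <- [35 85 0f 91]
D4: mem[0x12..0x13] <- [2a 70]
D5: mem[0x09..0x0e] <- [66 2a 70 2e 38 64]
query mem[0x1d]=0x35, mem[0x12]=0x2a, mem[0x0c]=0x2e, mem[0x0e]=0x64

MEM[0x1d,0x12,0x0c,0x0e] = 35 2a 2e 64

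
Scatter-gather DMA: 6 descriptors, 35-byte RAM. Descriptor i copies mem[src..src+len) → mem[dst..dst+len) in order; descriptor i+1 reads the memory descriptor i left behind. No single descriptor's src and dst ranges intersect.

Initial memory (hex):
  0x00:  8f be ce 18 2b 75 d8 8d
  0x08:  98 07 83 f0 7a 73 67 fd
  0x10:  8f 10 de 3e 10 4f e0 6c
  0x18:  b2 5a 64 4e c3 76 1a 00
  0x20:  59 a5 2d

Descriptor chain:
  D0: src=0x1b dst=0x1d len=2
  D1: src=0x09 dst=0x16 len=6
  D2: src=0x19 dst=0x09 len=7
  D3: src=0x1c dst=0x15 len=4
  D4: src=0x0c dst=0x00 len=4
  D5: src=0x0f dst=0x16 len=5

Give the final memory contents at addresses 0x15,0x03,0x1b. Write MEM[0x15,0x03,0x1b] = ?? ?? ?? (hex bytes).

MEM[0x15,0x03,0x1b] = c3 00 67

[0] 0x1b->0x1d len=2 : 4e c3
[1] 0x09->0x16 len=6 : 07 83 f0 7a 73 67
[2] 0x19->0x09 len=7 : 7a 73 67 c3 4e c3 00
[3] 0x1c->0x15 len=4 : c3 4e c3 00
[4] 0x0c->0x00 len=4 : c3 4e c3 00
[5] 0x0f->0x16 len=5 : 00 8f 10 de 3e
query mem[0x15]=0xc3, mem[0x03]=0x00, mem[0x1b]=0x67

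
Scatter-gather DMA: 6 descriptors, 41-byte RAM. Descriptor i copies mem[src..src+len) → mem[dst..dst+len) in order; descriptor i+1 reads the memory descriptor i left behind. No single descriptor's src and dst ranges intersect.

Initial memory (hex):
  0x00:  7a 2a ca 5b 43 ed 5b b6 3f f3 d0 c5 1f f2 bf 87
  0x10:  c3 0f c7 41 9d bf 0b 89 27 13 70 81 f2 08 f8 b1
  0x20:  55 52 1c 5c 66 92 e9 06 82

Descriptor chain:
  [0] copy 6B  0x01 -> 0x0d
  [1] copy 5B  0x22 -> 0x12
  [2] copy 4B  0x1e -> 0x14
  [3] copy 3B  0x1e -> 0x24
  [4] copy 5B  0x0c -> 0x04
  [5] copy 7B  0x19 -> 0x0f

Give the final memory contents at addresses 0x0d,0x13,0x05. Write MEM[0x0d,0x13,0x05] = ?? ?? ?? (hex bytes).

MEM[0x0d,0x13,0x05] = 2a 08 2a

[0] 0x01->0x0d len=6 : 2a ca 5b 43 ed 5b
[1] 0x22->0x12 len=5 : 1c 5c 66 92 e9
[2] 0x1e->0x14 len=4 : f8 b1 55 52
[3] 0x1e->0x24 len=3 : f8 b1 55
[4] 0x0c->0x04 len=5 : 1f 2a ca 5b 43
[5] 0x19->0x0f len=7 : 13 70 81 f2 08 f8 b1
query mem[0x0d]=0x2a, mem[0x13]=0x08, mem[0x05]=0x2a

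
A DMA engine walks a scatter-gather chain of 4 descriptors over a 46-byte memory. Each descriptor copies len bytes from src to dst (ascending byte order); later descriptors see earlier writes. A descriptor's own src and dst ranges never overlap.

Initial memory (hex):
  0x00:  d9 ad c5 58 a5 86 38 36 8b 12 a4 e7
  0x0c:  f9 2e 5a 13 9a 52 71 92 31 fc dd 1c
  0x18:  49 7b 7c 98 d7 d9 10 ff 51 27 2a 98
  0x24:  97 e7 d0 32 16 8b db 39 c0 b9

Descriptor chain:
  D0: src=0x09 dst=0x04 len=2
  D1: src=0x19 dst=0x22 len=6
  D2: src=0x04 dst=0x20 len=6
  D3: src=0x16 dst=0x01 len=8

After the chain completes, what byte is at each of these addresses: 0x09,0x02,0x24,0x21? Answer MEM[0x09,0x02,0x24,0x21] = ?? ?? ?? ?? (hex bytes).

[0] 0x09->0x04 len=2 : 12 a4
[1] 0x19->0x22 len=6 : 7b 7c 98 d7 d9 10
[2] 0x04->0x20 len=6 : 12 a4 38 36 8b 12
[3] 0x16->0x01 len=8 : dd 1c 49 7b 7c 98 d7 d9
query mem[0x09]=0x12, mem[0x02]=0x1c, mem[0x24]=0x8b, mem[0x21]=0xa4

MEM[0x09,0x02,0x24,0x21] = 12 1c 8b a4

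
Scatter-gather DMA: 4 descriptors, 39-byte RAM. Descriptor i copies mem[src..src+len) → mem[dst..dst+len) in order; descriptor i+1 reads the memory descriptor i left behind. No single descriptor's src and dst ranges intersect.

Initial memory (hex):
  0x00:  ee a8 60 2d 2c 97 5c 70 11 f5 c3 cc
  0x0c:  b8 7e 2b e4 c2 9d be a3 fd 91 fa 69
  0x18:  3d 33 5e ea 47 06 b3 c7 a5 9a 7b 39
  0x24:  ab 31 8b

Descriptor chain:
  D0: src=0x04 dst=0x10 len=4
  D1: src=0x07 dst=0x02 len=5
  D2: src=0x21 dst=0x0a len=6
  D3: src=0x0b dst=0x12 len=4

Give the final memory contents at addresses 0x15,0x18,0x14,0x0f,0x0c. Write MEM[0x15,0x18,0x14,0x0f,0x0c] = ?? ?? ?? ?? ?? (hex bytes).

  after D0: wrote 4B at 0x10 = 2c975c70
  after D1: wrote 5B at 0x02 = 7011f5c3cc
  after D2: wrote 6B at 0x0a = 9a7b39ab318b
  after D3: wrote 4B at 0x12 = 7b39ab31
query mem[0x15]=0x31, mem[0x18]=0x3d, mem[0x14]=0xab, mem[0x0f]=0x8b, mem[0x0c]=0x39

MEM[0x15,0x18,0x14,0x0f,0x0c] = 31 3d ab 8b 39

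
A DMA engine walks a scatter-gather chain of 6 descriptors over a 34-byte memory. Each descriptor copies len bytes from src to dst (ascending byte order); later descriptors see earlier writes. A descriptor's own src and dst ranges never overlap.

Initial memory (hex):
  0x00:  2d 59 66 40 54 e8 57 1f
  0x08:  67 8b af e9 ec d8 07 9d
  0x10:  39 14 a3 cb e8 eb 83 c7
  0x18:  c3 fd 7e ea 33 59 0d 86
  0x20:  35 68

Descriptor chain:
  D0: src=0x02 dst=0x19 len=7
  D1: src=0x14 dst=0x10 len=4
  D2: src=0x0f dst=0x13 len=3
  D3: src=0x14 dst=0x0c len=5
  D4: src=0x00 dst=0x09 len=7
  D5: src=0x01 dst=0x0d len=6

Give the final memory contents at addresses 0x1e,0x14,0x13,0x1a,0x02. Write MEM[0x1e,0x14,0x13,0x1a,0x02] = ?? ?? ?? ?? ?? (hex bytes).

#0 dst[0x19+7] := {0x66,0x40,0x54,0xe8,0x57,0x1f,0x67}
#1 dst[0x10+4] := {0xe8,0xeb,0x83,0xc7}
#2 dst[0x13+3] := {0x9d,0xe8,0xeb}
#3 dst[0x0c+5] := {0xe8,0xeb,0x83,0xc7,0xc3}
#4 dst[0x09+7] := {0x2d,0x59,0x66,0x40,0x54,0xe8,0x57}
#5 dst[0x0d+6] := {0x59,0x66,0x40,0x54,0xe8,0x57}
query mem[0x1e]=0x1f, mem[0x14]=0xe8, mem[0x13]=0x9d, mem[0x1a]=0x40, mem[0x02]=0x66

MEM[0x1e,0x14,0x13,0x1a,0x02] = 1f e8 9d 40 66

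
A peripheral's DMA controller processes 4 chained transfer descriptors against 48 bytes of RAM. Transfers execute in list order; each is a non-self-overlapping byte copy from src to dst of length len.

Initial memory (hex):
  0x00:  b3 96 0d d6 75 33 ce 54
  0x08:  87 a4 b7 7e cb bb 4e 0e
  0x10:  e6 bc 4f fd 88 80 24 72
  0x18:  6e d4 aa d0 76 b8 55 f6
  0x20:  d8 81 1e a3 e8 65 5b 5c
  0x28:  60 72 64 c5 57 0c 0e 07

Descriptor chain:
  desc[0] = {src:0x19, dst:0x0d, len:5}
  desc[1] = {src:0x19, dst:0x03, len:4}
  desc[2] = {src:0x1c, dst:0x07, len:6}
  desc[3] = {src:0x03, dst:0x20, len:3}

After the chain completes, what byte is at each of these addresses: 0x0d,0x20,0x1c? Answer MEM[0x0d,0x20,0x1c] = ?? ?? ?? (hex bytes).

#0 dst[0x0d+5] := {0xd4,0xaa,0xd0,0x76,0xb8}
#1 dst[0x03+4] := {0xd4,0xaa,0xd0,0x76}
#2 dst[0x07+6] := {0x76,0xb8,0x55,0xf6,0xd8,0x81}
#3 dst[0x20+3] := {0xd4,0xaa,0xd0}
query mem[0x0d]=0xd4, mem[0x20]=0xd4, mem[0x1c]=0x76

MEM[0x0d,0x20,0x1c] = d4 d4 76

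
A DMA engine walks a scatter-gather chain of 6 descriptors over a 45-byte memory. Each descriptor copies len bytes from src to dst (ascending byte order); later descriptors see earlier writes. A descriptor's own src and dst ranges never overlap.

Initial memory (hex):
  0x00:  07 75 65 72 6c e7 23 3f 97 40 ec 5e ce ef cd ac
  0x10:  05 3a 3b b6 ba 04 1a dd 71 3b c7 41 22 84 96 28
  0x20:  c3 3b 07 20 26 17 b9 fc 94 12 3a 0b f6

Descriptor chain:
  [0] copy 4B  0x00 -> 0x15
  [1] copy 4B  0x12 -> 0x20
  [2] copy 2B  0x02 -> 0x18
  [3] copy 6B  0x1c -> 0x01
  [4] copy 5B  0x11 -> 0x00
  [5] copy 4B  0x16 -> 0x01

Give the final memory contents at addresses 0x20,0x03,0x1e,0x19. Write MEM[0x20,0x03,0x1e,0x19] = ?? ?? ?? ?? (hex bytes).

MEM[0x20,0x03,0x1e,0x19] = 3b 65 96 72

D0: mem[0x15..0x18] <- [07 75 65 72]
D1: mem[0x20..0x23] <- [3b b6 ba 07]
D2: mem[0x18..0x19] <- [65 72]
D3: mem[0x01..0x06] <- [22 84 96 28 3b b6]
D4: mem[0x00..0x04] <- [3a 3b b6 ba 07]
D5: mem[0x01..0x04] <- [75 65 65 72]
query mem[0x20]=0x3b, mem[0x03]=0x65, mem[0x1e]=0x96, mem[0x19]=0x72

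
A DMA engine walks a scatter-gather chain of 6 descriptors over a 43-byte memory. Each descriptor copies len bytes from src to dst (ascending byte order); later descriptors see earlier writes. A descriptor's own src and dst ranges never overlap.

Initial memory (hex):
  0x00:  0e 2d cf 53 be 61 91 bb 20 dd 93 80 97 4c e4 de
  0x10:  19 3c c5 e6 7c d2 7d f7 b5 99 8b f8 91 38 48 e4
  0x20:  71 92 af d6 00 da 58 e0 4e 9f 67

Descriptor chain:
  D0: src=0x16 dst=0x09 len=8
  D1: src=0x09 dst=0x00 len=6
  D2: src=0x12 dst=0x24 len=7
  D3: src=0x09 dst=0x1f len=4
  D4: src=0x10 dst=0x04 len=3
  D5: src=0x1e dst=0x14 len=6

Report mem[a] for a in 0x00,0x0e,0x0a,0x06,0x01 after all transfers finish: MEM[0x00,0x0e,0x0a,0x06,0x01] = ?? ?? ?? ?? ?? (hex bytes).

D0: mem[0x09..0x10] <- [7d f7 b5 99 8b f8 91 38]
D1: mem[0x00..0x05] <- [7d f7 b5 99 8b f8]
D2: mem[0x24..0x2a] <- [c5 e6 7c d2 7d f7 b5]
D3: mem[0x1f..0x22] <- [7d f7 b5 99]
D4: mem[0x04..0x06] <- [38 3c c5]
D5: mem[0x14..0x19] <- [48 7d f7 b5 99 d6]
query mem[0x00]=0x7d, mem[0x0e]=0xf8, mem[0x0a]=0xf7, mem[0x06]=0xc5, mem[0x01]=0xf7

MEM[0x00,0x0e,0x0a,0x06,0x01] = 7d f8 f7 c5 f7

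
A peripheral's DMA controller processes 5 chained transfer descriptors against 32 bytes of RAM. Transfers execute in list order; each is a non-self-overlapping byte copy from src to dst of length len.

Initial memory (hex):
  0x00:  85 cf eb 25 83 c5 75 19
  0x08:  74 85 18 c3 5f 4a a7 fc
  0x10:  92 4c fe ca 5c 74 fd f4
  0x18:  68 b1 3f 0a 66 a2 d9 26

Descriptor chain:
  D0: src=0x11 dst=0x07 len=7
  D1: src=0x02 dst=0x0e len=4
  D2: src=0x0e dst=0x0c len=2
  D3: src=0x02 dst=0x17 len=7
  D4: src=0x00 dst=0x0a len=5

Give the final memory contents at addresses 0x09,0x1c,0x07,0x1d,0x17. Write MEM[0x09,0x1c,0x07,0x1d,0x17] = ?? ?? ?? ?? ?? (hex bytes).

  after D0: wrote 7B at 0x07 = 4cfeca5c74fdf4
  after D1: wrote 4B at 0x0e = eb2583c5
  after D2: wrote 2B at 0x0c = eb25
  after D3: wrote 7B at 0x17 = eb2583c5754cfe
  after D4: wrote 5B at 0x0a = 85cfeb2583
query mem[0x09]=0xca, mem[0x1c]=0x4c, mem[0x07]=0x4c, mem[0x1d]=0xfe, mem[0x17]=0xeb

MEM[0x09,0x1c,0x07,0x1d,0x17] = ca 4c 4c fe eb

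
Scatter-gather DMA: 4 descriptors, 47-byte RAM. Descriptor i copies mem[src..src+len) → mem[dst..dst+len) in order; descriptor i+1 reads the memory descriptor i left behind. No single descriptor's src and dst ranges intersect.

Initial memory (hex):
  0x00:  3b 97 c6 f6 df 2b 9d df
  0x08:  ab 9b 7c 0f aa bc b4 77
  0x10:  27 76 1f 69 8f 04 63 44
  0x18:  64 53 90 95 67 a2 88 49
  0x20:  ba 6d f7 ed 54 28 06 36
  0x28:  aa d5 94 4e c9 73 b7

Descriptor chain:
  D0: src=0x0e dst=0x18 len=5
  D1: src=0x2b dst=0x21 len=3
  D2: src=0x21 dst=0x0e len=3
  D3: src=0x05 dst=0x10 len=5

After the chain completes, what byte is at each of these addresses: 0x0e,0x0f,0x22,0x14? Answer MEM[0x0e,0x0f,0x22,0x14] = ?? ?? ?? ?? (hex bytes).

[0] 0x0e->0x18 len=5 : b4 77 27 76 1f
[1] 0x2b->0x21 len=3 : 4e c9 73
[2] 0x21->0x0e len=3 : 4e c9 73
[3] 0x05->0x10 len=5 : 2b 9d df ab 9b
query mem[0x0e]=0x4e, mem[0x0f]=0xc9, mem[0x22]=0xc9, mem[0x14]=0x9b

MEM[0x0e,0x0f,0x22,0x14] = 4e c9 c9 9b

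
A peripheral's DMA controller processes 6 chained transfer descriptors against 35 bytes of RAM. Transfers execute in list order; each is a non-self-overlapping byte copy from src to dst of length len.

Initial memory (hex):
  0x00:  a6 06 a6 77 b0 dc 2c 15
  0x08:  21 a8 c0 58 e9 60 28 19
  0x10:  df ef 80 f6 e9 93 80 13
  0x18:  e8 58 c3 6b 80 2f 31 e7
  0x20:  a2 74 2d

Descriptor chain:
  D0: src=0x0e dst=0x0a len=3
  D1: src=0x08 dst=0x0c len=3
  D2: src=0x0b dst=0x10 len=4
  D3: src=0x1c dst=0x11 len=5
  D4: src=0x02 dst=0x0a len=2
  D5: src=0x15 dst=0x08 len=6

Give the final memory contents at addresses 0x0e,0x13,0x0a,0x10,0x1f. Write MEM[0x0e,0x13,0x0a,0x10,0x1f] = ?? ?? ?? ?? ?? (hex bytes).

MEM[0x0e,0x13,0x0a,0x10,0x1f] = 28 31 13 19 e7

D0: mem[0x0a..0x0c] <- [28 19 df]
D1: mem[0x0c..0x0e] <- [21 a8 28]
D2: mem[0x10..0x13] <- [19 21 a8 28]
D3: mem[0x11..0x15] <- [80 2f 31 e7 a2]
D4: mem[0x0a..0x0b] <- [a6 77]
D5: mem[0x08..0x0d] <- [a2 80 13 e8 58 c3]
query mem[0x0e]=0x28, mem[0x13]=0x31, mem[0x0a]=0x13, mem[0x10]=0x19, mem[0x1f]=0xe7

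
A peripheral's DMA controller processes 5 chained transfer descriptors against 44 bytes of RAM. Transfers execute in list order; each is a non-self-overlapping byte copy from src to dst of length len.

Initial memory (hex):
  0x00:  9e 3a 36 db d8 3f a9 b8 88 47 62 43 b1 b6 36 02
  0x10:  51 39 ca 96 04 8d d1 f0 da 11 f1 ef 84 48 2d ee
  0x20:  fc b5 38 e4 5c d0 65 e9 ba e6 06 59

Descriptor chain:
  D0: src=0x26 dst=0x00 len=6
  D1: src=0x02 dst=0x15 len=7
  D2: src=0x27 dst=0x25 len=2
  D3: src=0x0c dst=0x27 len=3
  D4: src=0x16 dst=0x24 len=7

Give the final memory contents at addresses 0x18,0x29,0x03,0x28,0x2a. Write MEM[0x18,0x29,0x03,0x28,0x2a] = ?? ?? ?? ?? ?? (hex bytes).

[0] 0x26->0x00 len=6 : 65 e9 ba e6 06 59
[1] 0x02->0x15 len=7 : ba e6 06 59 a9 b8 88
[2] 0x27->0x25 len=2 : e9 ba
[3] 0x0c->0x27 len=3 : b1 b6 36
[4] 0x16->0x24 len=7 : e6 06 59 a9 b8 88 84
query mem[0x18]=0x59, mem[0x29]=0x88, mem[0x03]=0xe6, mem[0x28]=0xb8, mem[0x2a]=0x84

MEM[0x18,0x29,0x03,0x28,0x2a] = 59 88 e6 b8 84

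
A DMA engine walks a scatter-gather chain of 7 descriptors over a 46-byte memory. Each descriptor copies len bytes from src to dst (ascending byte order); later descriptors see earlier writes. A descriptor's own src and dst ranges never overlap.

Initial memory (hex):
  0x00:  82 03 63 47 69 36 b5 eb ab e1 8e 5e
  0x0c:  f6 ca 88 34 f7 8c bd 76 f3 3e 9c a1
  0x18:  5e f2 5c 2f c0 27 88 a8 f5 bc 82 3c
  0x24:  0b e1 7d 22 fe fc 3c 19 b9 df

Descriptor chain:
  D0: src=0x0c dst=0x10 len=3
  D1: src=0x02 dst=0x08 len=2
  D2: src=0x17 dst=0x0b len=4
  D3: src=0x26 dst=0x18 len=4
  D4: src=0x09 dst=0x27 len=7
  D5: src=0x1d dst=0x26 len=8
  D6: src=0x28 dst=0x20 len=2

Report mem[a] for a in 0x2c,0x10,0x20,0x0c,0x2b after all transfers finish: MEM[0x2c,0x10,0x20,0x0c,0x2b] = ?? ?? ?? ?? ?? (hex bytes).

  after D0: wrote 3B at 0x10 = f6ca88
  after D1: wrote 2B at 0x08 = 6347
  after D2: wrote 4B at 0x0b = a15ef25c
  after D3: wrote 4B at 0x18 = 7d22fefc
  after D4: wrote 7B at 0x27 = 478ea15ef25c34
  after D5: wrote 8B at 0x26 = 2788a8f5bc823c0b
  after D6: wrote 2B at 0x20 = a8f5
query mem[0x2c]=0x3c, mem[0x10]=0xf6, mem[0x20]=0xa8, mem[0x0c]=0x5e, mem[0x2b]=0x82

MEM[0x2c,0x10,0x20,0x0c,0x2b] = 3c f6 a8 5e 82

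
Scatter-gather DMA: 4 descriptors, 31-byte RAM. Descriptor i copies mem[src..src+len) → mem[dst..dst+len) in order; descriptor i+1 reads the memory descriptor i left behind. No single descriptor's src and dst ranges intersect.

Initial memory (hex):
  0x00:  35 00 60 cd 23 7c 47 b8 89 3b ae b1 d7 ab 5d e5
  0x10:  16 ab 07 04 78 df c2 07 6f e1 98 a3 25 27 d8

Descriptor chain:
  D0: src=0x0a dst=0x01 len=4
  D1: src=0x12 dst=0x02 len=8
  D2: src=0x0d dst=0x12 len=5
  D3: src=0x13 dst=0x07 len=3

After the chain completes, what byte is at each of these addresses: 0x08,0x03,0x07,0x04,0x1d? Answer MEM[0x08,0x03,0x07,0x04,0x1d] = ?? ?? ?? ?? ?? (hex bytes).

D0: mem[0x01..0x04] <- [ae b1 d7 ab]
D1: mem[0x02..0x09] <- [07 04 78 df c2 07 6f e1]
D2: mem[0x12..0x16] <- [ab 5d e5 16 ab]
D3: mem[0x07..0x09] <- [5d e5 16]
query mem[0x08]=0xe5, mem[0x03]=0x04, mem[0x07]=0x5d, mem[0x04]=0x78, mem[0x1d]=0x27

MEM[0x08,0x03,0x07,0x04,0x1d] = e5 04 5d 78 27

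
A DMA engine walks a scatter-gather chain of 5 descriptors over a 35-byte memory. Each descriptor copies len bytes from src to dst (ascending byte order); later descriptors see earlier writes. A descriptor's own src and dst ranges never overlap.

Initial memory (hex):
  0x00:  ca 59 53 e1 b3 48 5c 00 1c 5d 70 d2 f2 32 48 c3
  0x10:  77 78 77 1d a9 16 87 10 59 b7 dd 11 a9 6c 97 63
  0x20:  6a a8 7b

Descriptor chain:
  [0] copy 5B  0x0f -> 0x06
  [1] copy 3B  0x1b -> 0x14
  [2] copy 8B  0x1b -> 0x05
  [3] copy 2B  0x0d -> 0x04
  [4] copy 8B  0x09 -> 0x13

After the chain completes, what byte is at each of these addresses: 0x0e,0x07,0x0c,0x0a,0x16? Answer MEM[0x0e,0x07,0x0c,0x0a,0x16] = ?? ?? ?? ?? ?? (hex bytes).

MEM[0x0e,0x07,0x0c,0x0a,0x16] = 48 6c 7b 6a 7b

  after D0: wrote 5B at 0x06 = c37778771d
  after D1: wrote 3B at 0x14 = 11a96c
  after D2: wrote 8B at 0x05 = 11a96c97636aa87b
  after D3: wrote 2B at 0x04 = 3248
  after D4: wrote 8B at 0x13 = 636aa87b3248c377
query mem[0x0e]=0x48, mem[0x07]=0x6c, mem[0x0c]=0x7b, mem[0x0a]=0x6a, mem[0x16]=0x7b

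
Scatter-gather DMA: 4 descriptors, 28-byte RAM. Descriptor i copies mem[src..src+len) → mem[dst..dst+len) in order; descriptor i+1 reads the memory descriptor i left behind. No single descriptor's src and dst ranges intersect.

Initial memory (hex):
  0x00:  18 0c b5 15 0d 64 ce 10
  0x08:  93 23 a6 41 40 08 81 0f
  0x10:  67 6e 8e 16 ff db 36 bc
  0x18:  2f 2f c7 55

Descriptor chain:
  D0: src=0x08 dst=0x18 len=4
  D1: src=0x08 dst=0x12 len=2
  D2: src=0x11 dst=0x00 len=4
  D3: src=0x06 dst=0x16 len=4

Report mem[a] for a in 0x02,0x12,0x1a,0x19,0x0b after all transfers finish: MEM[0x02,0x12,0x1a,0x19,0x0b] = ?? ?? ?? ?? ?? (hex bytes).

MEM[0x02,0x12,0x1a,0x19,0x0b] = 23 93 a6 23 41

#0 dst[0x18+4] := {0x93,0x23,0xa6,0x41}
#1 dst[0x12+2] := {0x93,0x23}
#2 dst[0x00+4] := {0x6e,0x93,0x23,0xff}
#3 dst[0x16+4] := {0xce,0x10,0x93,0x23}
query mem[0x02]=0x23, mem[0x12]=0x93, mem[0x1a]=0xa6, mem[0x19]=0x23, mem[0x0b]=0x41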